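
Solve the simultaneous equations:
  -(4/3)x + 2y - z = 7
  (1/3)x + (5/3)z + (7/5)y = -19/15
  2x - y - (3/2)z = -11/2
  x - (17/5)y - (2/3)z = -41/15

no solution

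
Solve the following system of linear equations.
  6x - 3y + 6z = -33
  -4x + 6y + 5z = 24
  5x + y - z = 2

x = -1, y = 5, z = -2

Row-reduce the augmented matrix:
R1 ← R1 / (6).
R2 ← R2 + 4·R1.
R3 ← R3 − 5·R1.
R2 ← R2 / (4).
R1 ← R1 + 1/2·R2.
R3 ← R3 − 7/2·R2.
R3 ← R3 / (-111/8).
R1 ← R1 − 17/8·R3.
R2 ← R2 − 9/4·R3.
Reading off the reduced rows gives x = -1, y = 5, z = -2.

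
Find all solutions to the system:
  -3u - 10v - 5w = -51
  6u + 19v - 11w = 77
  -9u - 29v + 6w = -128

infinitely many solutions

Row-reduce:
R1 ← R1 / (-3).
R2 ← R2 − 6·R1.
R3 ← R3 + 9·R1.
R2 ← R2 / (-1).
R1 ← R1 − 10/3·R2.
R3 ← R3 − 1·R2.
Rank is 2 with 3 unknowns, leaving w free.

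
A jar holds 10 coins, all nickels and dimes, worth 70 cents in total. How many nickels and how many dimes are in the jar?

Let n = nickels, d = dimes.
  n + d = 10
  5n + 10d = 70
Row-reduce the augmented matrix:
R2 ← R2 − 5·R1.
R2 ← R2 / (5).
R1 ← R1 − 1·R2.
Reading off the reduced rows gives n = 6, d = 4.

nickels: 6, dimes: 4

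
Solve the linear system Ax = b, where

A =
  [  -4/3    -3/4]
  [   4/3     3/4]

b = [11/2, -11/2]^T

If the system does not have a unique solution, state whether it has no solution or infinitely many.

Row-reduce:
R1 ← R1 / (-4/3).
R2 ← R2 − 4/3·R1.
Rank is 1 with 2 unknowns, leaving x_2 free.

infinitely many solutions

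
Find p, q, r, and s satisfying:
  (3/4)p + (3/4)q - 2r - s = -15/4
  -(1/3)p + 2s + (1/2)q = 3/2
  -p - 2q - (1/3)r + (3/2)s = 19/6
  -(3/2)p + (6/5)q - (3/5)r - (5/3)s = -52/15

Row-reduce the augmented matrix:
R1 ← R1 / (3/4).
R2 ← R2 + 1/3·R1.
R3 ← R3 + 1·R1.
R4 ← R4 + 3/2·R1.
R2 ← R2 / (5/6).
R1 ← R1 − 1·R2.
R3 ← R3 + 1·R2.
R4 ← R4 − 27/10·R2.
R3 ← R3 / (-61/15).
R1 ← R1 + 8/5·R3.
R2 ← R2 + 16/15·R3.
R4 ← R4 + 43/25·R3.
R4 ← R4 / (-287/30).
R1 ← R1 + 4·R4.
R2 ← R2 − 4/3·R4.
R3 ← R3 + 1/2·R4.
Reading off the reduced rows gives p = 0, q = -1, r = 1, s = 1.

p = 0, q = -1, r = 1, s = 1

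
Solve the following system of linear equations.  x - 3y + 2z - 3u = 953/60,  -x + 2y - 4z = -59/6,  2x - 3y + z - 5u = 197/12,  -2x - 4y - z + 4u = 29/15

Row-reduce the augmented matrix:
R2 ← R2 + 1·R1.
R3 ← R3 − 2·R1.
R4 ← R4 + 2·R1.
R2 ← R2 / (-1).
R1 ← R1 + 3·R2.
R3 ← R3 − 3·R2.
R4 ← R4 + 10·R2.
R3 ← R3 / (-9).
R1 ← R1 − 8·R3.
R2 ← R2 − 2·R3.
R4 ← R4 − 23·R3.
R4 ← R4 / (68/9).
R1 ← R1 + 10/9·R4.
R2 ← R2 − 11/9·R4.
R3 ← R3 − 8/9·R4.
Reading off the reduced rows gives x = -8/3, y = -9/4, z = 2, u = -13/5.

x = -8/3, y = -9/4, z = 2, u = -13/5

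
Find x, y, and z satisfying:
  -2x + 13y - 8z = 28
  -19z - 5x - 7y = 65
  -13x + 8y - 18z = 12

x = 6, y = 0, z = -5

Row-reduce the augmented matrix:
R1 ← R1 / (-2).
R2 ← R2 + 5·R1.
R3 ← R3 + 13·R1.
R2 ← R2 / (-79/2).
R1 ← R1 + 13/2·R2.
R3 ← R3 + 153/2·R2.
R3 ← R3 / (2533/79).
R1 ← R1 − 303/79·R3.
R2 ← R2 + 2/79·R3.
Reading off the reduced rows gives x = 6, y = 0, z = -5.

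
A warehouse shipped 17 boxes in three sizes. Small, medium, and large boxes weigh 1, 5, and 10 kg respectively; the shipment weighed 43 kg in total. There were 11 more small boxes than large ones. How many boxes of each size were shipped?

Let s = small boxes, m = medium boxes, l = large boxes.
  s + m + l = 17
  5m + s + 10l = 43
  s - l = 11
Row-reduce the augmented matrix:
R2 ← R2 − 1·R1.
R3 ← R3 − 1·R1.
R2 ← R2 / (4).
R1 ← R1 − 1·R2.
R3 ← R3 + 1·R2.
R3 ← R3 / (1/4).
R1 ← R1 + 5/4·R3.
R2 ← R2 − 9/4·R3.
Reading off the reduced rows gives s = 13, m = 2, l = 2.

small boxes: 13, medium boxes: 2, large boxes: 2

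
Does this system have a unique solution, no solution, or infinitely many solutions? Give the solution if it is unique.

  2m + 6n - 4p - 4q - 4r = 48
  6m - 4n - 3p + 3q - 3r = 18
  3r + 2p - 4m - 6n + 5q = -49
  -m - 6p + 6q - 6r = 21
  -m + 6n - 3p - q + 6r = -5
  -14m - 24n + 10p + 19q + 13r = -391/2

no solution

Row-reduce:
R1 ← R1 / (2).
R2 ← R2 − 6·R1.
R3 ← R3 + 4·R1.
R4 ← R4 + 1·R1.
R5 ← R5 + 1·R1.
R6 ← R6 + 14·R1.
R2 ← R2 / (-22).
R1 ← R1 − 3·R2.
R3 ← R3 − 6·R2.
R4 ← R4 − 3·R2.
R5 ← R5 − 9·R2.
R6 ← R6 − 18·R2.
R3 ← R3 / (-39/11).
R1 ← R1 + 17/22·R3.
R2 ← R2 + 9/22·R3.
R4 ← R4 + 149/22·R3.
R5 ← R5 + 29/22·R3.
R6 ← R6 + 117/11·R3.
R4 ← R4 / (103/26).
R1 ← R1 + 5/26·R4.
R2 ← R2 + 21/26·R4.
R3 ← R3 + 4/13·R4.
R5 ← R5 − 71/26·R4.
R5 ← R5 / (3073/309).
R1 ← R1 + 32/103·R5.
R2 ← R2 + 52/103·R5.
R3 ← R3 − 176/309·R5.
R4 ← R4 + 149/309·R5.
Row 6 reduces to 0 = -1/2, a contradiction. The system is inconsistent.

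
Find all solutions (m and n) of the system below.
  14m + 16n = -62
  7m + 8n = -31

infinitely many solutions

Row-reduce:
R1 ← R1 / (14).
R2 ← R2 − 7·R1.
Rank is 1 with 2 unknowns, leaving n free.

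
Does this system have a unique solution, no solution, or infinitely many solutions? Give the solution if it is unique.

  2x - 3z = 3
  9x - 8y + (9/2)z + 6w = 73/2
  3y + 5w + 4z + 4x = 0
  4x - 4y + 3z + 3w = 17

Row-reduce:
R1 ← R1 / (2).
R2 ← R2 − 9·R1.
R3 ← R3 − 4·R1.
R4 ← R4 − 4·R1.
R2 ← R2 / (-8).
R3 ← R3 − 3·R2.
R4 ← R4 + 4·R2.
R3 ← R3 / (67/4).
R1 ← R1 + 3/2·R3.
R2 ← R2 + 9/4·R3.
Row 4 reduces to 0 = -1/2, a contradiction. The system is inconsistent.

no solution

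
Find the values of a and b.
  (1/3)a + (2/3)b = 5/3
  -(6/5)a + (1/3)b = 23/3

a = -5, b = 5

Row-reduce the augmented matrix:
R1 ← R1 / (1/3).
R2 ← R2 + 6/5·R1.
R2 ← R2 / (41/15).
R1 ← R1 − 2·R2.
Reading off the reduced rows gives a = -5, b = 5.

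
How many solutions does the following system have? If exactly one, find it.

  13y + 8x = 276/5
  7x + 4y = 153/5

Row-reduce the augmented matrix:
R1 ← R1 / (8).
R2 ← R2 − 7·R1.
R2 ← R2 / (-59/8).
R1 ← R1 − 13/8·R2.
Reading off the reduced rows gives x = 3, y = 12/5.

x = 3, y = 12/5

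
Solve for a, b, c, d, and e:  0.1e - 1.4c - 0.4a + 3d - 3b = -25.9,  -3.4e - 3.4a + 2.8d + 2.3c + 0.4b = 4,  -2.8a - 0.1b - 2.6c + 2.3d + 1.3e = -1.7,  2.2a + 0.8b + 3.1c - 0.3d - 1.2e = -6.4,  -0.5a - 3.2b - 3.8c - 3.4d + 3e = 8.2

Row-reduce the augmented matrix:
R1 ← R1 / (-2/5).
R2 ← R2 + 17/5·R1.
R3 ← R3 + 14/5·R1.
R4 ← R4 − 11/5·R1.
R5 ← R5 + 1/2·R1.
R2 ← R2 / (259/10).
R1 ← R1 − 15/2·R2.
R3 ← R3 − 209/10·R2.
R4 ← R4 + 157/10·R2.
R5 ← R5 − 11/20·R2.
R3 ← R3 / (-1103/259).
R1 ← R1 + 317/518·R3.
R2 ← R2 − 142/259·R3.
R4 ← R4 − 1038/259·R3.
R5 ← R5 + 12181/5180·R3.
R4 ← R4 / (22943/11030).
R1 ← R1 + 1923/2206·R4.
R2 ← R2 + 1021/1103·R4.
R3 ← R3 − 99/1103·R4.
R5 ← R5 + 142439/22060·R4.
R5 ← R5 / (22912293/9177200).
R1 ← R1 − 586221/917720·R5.
R2 ← R2 − 69571/114715·R5.
R3 ← R3 + 445373/458860·R5.
R4 ← R4 − 6241/22943·R5.
Reading off the reduced rows gives a = -4, b = 4, c = -2, d = -6, e = -3.

a = -4, b = 4, c = -2, d = -6, e = -3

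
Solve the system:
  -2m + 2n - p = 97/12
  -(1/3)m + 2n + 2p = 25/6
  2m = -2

Row-reduce the augmented matrix:
R1 ← R1 / (-2).
R2 ← R2 + 1/3·R1.
R3 ← R3 − 2·R1.
R2 ← R2 / (5/3).
R1 ← R1 + 1·R2.
R3 ← R3 − 2·R2.
R3 ← R3 / (-18/5).
R1 ← R1 − 9/5·R3.
R2 ← R2 − 13/10·R3.
Reading off the reduced rows gives m = -1, n = 8/3, p = -3/4.

m = -1, n = 8/3, p = -3/4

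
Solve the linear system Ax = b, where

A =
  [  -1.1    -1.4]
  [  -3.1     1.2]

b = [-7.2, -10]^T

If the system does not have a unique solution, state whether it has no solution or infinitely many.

x_1 = 4, x_2 = 2

Row-reduce the augmented matrix:
R1 ← R1 / (-11/10).
R2 ← R2 + 31/10·R1.
R2 ← R2 / (283/55).
R1 ← R1 − 14/11·R2.
Reading off the reduced rows gives x_1 = 4, x_2 = 2.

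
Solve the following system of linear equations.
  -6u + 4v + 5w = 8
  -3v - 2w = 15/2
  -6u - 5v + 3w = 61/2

Row-reduce the augmented matrix:
R1 ← R1 / (-6).
R3 ← R3 + 6·R1.
R2 ← R2 / (-3).
R1 ← R1 + 2/3·R2.
R3 ← R3 + 9·R2.
R3 ← R3 / (4).
R1 ← R1 + 7/18·R3.
R2 ← R2 − 2/3·R3.
Reading off the reduced rows gives u = -3, v = -5/2, w = 0.

u = -3, v = -5/2, w = 0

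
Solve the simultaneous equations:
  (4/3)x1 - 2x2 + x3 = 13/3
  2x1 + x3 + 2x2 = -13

infinitely many solutions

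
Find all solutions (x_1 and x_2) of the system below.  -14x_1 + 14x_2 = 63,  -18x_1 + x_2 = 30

x_1 = -3/2, x_2 = 3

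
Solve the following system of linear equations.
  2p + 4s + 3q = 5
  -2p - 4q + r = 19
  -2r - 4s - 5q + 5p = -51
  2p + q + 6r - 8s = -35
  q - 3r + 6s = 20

Row-reduce the augmented matrix:
R1 ← R1 / (2).
R2 ← R2 + 2·R1.
R3 ← R3 − 5·R1.
R4 ← R4 − 2·R1.
R2 ← R2 / (-1).
R1 ← R1 − 3/2·R2.
R3 ← R3 + 25/2·R2.
R4 ← R4 + 2·R2.
R5 ← R5 − 1·R2.
R3 ← R3 / (-29/2).
R1 ← R1 − 3/2·R3.
R2 ← R2 + 1·R3.
R4 ← R4 − 4·R3.
R5 ← R5 + 2·R3.
R4 ← R4 / (-1092/29).
R1 ← R1 − 40/29·R4.
R2 ← R2 − 12/29·R4.
R3 ← R3 − 128/29·R4.
R5 ← R5 − 546/29·R4.
R5 reduces to 0 = 0, so the extra equation is consistent.
Reading off the reduced rows gives p = -6, q = -1, r = 3, s = 5.

p = -6, q = -1, r = 3, s = 5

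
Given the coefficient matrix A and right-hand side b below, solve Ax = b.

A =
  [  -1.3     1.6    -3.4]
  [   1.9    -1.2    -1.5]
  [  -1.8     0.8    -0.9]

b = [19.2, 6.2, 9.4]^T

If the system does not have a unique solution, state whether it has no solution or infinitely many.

Row-reduce the augmented matrix:
R1 ← R1 / (-13/10).
R2 ← R2 − 19/10·R1.
R3 ← R3 + 9/5·R1.
R2 ← R2 / (74/65).
R1 ← R1 + 16/13·R2.
R3 ← R3 + 92/65·R2.
R3 ← R3 / (-1567/370).
R1 ← R1 + 162/37·R3.
R2 ← R2 + 841/148·R3.
Reading off the reduced rows gives x_1 = -4, x_2 = -4, x_3 = -6.

x_1 = -4, x_2 = -4, x_3 = -6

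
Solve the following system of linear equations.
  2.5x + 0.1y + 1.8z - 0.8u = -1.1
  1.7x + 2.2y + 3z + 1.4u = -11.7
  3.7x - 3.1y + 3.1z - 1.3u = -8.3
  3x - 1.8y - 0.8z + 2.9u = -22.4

x = -1, y = 2, z = -2, u = -6

Row-reduce the augmented matrix:
R1 ← R1 / (5/2).
R2 ← R2 − 17/10·R1.
R3 ← R3 − 37/10·R1.
R4 ← R4 − 3·R1.
R2 ← R2 / (533/250).
R1 ← R1 − 1/25·R2.
R3 ← R3 + 406/125·R2.
R4 ← R4 + 48/25·R2.
R3 ← R3 / (3349/1066).
R1 ← R1 − 366/533·R3.
R2 ← R2 − 444/533·R3.
R4 ← R4 + 3626/2665·R3.
R4 ← R4 / (1145873/167450).
R1 ← R1 + 16384/16745·R4.
R2 ← R2 − 2634/16745·R4.
R3 ← R3 − 15167/16745·R4.
Reading off the reduced rows gives x = -1, y = 2, z = -2, u = -6.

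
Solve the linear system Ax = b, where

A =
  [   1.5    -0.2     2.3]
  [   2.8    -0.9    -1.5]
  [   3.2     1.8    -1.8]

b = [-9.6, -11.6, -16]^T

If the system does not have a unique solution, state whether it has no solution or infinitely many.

x_1 = -5, x_2 = -1, x_3 = -1

Row-reduce the augmented matrix:
R1 ← R1 / (3/2).
R2 ← R2 − 14/5·R1.
R3 ← R3 − 16/5·R1.
R2 ← R2 / (-79/150).
R1 ← R1 + 2/15·R2.
R3 ← R3 − 167/75·R2.
R3 ← R3 / (-156/5).
R1 ← R1 − 3·R3.
R2 ← R2 − 11·R3.
Reading off the reduced rows gives x_1 = -5, x_2 = -1, x_3 = -1.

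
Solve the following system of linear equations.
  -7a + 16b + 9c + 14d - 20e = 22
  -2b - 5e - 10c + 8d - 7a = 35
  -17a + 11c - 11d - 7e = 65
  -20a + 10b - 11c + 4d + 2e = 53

infinitely many solutions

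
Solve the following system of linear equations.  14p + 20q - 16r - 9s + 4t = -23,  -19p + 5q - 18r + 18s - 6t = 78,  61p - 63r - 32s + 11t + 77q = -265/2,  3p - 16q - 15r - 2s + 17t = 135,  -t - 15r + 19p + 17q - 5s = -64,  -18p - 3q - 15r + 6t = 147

no solution

Row-reduce:
R1 ← R1 / (14).
R2 ← R2 + 19·R1.
R3 ← R3 − 61·R1.
R4 ← R4 − 3·R1.
R5 ← R5 − 19·R1.
R6 ← R6 + 18·R1.
R2 ← R2 / (225/7).
R1 ← R1 − 10/7·R2.
R3 ← R3 + 71/7·R2.
R4 ← R4 + 142/7·R2.
R5 ← R5 + 71/7·R2.
R6 ← R6 − 159/7·R2.
R3 ← R3 / (-1309/225).
R1 ← R1 − 28/45·R3.
R2 ← R2 + 278/225·R3.
R4 ← R4 + 8243/225·R3.
R5 ← R5 + 1309/225·R3.
R6 ← R6 + 563/75·R3.
R4 ← R4 / (-139661/2618).
R1 ← R1 − 25/374·R4.
R2 ← R2 + 4555/2618·R4.
R3 ← R3 + 2034/1309·R4.
R6 ← R6 + 71535/2618·R4.
Swap R5 and R6.
R5 ← R5 / (-1302507/139661).
R1 ← R1 + 45222/139661·R5.
R2 ← R2 + 67914/139661·R5.
R3 ← R3 + 74849/139661·R5.
R4 ← R4 + 150272/139661·R5.
Row 6 reduces to 0 = -1/2, a contradiction. The system is inconsistent.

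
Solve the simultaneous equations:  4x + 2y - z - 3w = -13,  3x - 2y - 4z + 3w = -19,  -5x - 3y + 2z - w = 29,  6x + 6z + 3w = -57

x = -6, y = 0, z = -2, w = -3

Row-reduce the augmented matrix:
R1 ← R1 / (4).
R2 ← R2 − 3·R1.
R3 ← R3 + 5·R1.
R4 ← R4 − 6·R1.
R2 ← R2 / (-7/2).
R1 ← R1 − 1/2·R2.
R3 ← R3 + 1/2·R2.
R4 ← R4 + 3·R2.
R3 ← R3 / (17/14).
R1 ← R1 + 5/7·R3.
R2 ← R2 − 13/14·R3.
R4 ← R4 − 72/7·R3.
R4 ← R4 / (843/17).
R1 ← R1 + 55/17·R4.
R2 ← R2 − 46/17·R4.
R3 ← R3 + 77/17·R4.
Reading off the reduced rows gives x = -6, y = 0, z = -2, w = -3.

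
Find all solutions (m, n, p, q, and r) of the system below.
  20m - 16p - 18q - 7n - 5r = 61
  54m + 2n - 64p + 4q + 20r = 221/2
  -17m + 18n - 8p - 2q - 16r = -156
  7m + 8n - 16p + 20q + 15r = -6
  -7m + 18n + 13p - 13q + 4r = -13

Row-reduce:
R1 ← R1 / (20).
R2 ← R2 − 54·R1.
R3 ← R3 + 17·R1.
R4 ← R4 − 7·R1.
R5 ← R5 + 7·R1.
R2 ← R2 / (209/10).
R1 ← R1 + 7/20·R2.
R3 ← R3 − 241/20·R2.
R4 ← R4 − 209/20·R2.
R5 ← R5 − 311/20·R2.
R3 ← R3 / (-2008/209).
R1 ← R1 + 240/209·R3.
R2 ← R2 + 208/209·R3.
R5 ← R5 − 4781/209·R3.
Swap R4 and R5.
R4 ← R4 / (-172521/1004).
R1 ← R1 − 1424/251·R4.
R2 ← R2 − 1870/251·R4.
R3 ← R3 − 4977/1004·R4.
Row 5 reduces to 0 = -1/4, a contradiction. The system is inconsistent.

no solution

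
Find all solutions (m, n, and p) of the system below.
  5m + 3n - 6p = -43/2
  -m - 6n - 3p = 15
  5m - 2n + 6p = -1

Row-reduce the augmented matrix:
R1 ← R1 / (5).
R2 ← R2 + 1·R1.
R3 ← R3 − 5·R1.
R2 ← R2 / (-27/5).
R1 ← R1 − 3/5·R2.
R3 ← R3 + 5·R2.
R3 ← R3 / (143/9).
R1 ← R1 + 5/3·R3.
R2 ← R2 − 7/9·R3.
Reading off the reduced rows gives m = -2, n = -5/2, p = 2/3.

m = -2, n = -5/2, p = 2/3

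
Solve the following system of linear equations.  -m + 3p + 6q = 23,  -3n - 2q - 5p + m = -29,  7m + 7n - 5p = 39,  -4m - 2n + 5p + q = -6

no solution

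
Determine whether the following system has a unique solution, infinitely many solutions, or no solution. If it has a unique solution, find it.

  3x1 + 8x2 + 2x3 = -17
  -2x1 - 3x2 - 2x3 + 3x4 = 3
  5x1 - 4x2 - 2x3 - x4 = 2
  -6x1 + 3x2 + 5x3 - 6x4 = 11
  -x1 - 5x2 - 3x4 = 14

x1 = -1, x2 = -2, x3 = 1, x4 = -1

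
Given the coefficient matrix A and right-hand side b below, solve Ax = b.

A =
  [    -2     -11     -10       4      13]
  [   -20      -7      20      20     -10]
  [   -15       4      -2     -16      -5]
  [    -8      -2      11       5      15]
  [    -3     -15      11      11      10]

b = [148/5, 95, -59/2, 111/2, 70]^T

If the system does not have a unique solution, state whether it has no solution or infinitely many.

Row-reduce the augmented matrix:
R1 ← R1 / (-2).
R2 ← R2 + 20·R1.
R3 ← R3 + 15·R1.
R4 ← R4 + 8·R1.
R5 ← R5 + 3·R1.
R2 ← R2 / (103).
R1 ← R1 − 11/2·R2.
R3 ← R3 − 173/2·R2.
R4 ← R4 − 42·R2.
R5 ← R5 − 3/2·R2.
R3 ← R3 / (-2861/103).
R1 ← R1 + 145/103·R3.
R2 ← R2 − 120/103·R3.
R4 ← R4 − 213/103·R3.
R5 ← R5 − 2498/103·R3.
R4 ← R4 / (-14359/2861).
R1 ← R1 − 1568/2861·R4.
R2 ← R2 + 4060/2861·R4.
R3 ← R3 − 3008/2861·R4.
R5 ← R5 + 57813/2861·R4.
R5 ← R5 / (-1144352/14359).
R1 ← R1 − 36298/14359·R5.
R2 ← R2 + 96550/14359·R5.
R3 ← R3 − 112013/28718·R5.
R4 ← R4 + 121361/28718·R5.
Reading off the reduced rows gives x_1 = -3/2, x_2 = -1, x_3 = 1, x_4 = 5/2, x_5 = 6/5.

x_1 = -3/2, x_2 = -1, x_3 = 1, x_4 = 5/2, x_5 = 6/5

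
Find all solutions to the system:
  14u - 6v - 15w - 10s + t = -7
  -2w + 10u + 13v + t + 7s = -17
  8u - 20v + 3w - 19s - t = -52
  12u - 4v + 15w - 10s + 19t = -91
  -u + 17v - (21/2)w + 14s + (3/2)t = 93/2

no solution

Row-reduce:
R1 ← R1 / (14).
R2 ← R2 − 10·R1.
R3 ← R3 − 8·R1.
R4 ← R4 − 12·R1.
R5 ← R5 + 1·R1.
R2 ← R2 / (121/7).
R1 ← R1 + 3/7·R2.
R3 ← R3 + 116/7·R2.
R4 ← R4 − 8/7·R2.
R5 ← R5 − 116/7·R2.
R3 ← R3 / (2411/121).
R1 ← R1 + 207/242·R3.
R2 ← R2 − 61/121·R3.
R4 ← R4 − 3301/121·R3.
R5 ← R5 + 2411/121·R3.
R4 ← R4 / (-6599/2411).
R1 ← R1 + 1697/4822·R4.
R2 ← R2 − 1956/2411·R4.
R3 ← R3 − 33/2411·R4.
Row 5 reduces to 0 = -2, a contradiction. The system is inconsistent.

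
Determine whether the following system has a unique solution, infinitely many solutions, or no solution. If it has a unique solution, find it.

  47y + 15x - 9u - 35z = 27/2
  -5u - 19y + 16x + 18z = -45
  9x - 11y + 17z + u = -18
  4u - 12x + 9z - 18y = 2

Row-reduce:
R1 ← R1 / (15).
R2 ← R2 − 16·R1.
R3 ← R3 − 9·R1.
R4 ← R4 + 12·R1.
R2 ← R2 / (-1037/15).
R1 ← R1 − 47/15·R2.
R3 ← R3 + 196/5·R2.
R4 ← R4 − 98/5·R2.
R3 ← R3 / (6870/1037).
R1 ← R1 − 181/1037·R3.
R2 ← R2 + 830/1037·R3.
R4 ← R4 + 3435/1037·R3.
Row 4 reduces to 0 = -1/4, a contradiction. The system is inconsistent.

no solution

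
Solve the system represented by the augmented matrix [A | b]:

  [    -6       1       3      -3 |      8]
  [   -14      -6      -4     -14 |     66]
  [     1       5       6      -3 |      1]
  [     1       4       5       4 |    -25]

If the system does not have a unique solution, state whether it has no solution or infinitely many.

infinitely many solutions

Row-reduce:
R1 ← R1 / (-6).
R2 ← R2 + 14·R1.
R3 ← R3 − 1·R1.
R4 ← R4 − 1·R1.
R2 ← R2 / (-25/3).
R1 ← R1 + 1/6·R2.
R3 ← R3 − 31/6·R2.
R4 ← R4 − 25/6·R2.
R3 ← R3 / (-8/25).
R1 ← R1 + 7/25·R3.
R2 ← R2 − 33/25·R3.
Rank is 3 with 4 unknowns, leaving x_4 free.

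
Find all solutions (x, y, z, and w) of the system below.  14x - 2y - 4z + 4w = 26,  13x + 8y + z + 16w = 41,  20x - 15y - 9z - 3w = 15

Row-reduce:
R1 ← R1 / (14).
R2 ← R2 − 13·R1.
R3 ← R3 − 20·R1.
R2 ← R2 / (69/7).
R1 ← R1 + 1/7·R2.
R3 ← R3 + 85/7·R2.
R3 ← R3 / (58/23).
R1 ← R1 + 5/23·R3.
R2 ← R2 − 11/23·R3.
Rank is 3 with 4 unknowns, leaving w free.

infinitely many solutions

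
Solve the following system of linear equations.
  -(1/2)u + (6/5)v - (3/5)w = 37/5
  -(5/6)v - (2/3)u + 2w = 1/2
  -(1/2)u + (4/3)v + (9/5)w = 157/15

u = -4, v = 5, w = 1

Row-reduce the augmented matrix:
R1 ← R1 / (-1/2).
R2 ← R2 + 2/3·R1.
R3 ← R3 + 1/2·R1.
R2 ← R2 / (-73/30).
R1 ← R1 + 12/5·R2.
R3 ← R3 − 2/15·R2.
R3 ← R3 / (932/365).
R1 ← R1 + 114/73·R3.
R2 ← R2 + 84/73·R3.
Reading off the reduced rows gives u = -4, v = 5, w = 1.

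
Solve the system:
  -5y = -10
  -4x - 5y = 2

Row-reduce the augmented matrix:
Swap R1 and R2.
R1 ← R1 / (-4).
R2 ← R2 / (-5).
R1 ← R1 − 5/4·R2.
Reading off the reduced rows gives x = -3, y = 2.

x = -3, y = 2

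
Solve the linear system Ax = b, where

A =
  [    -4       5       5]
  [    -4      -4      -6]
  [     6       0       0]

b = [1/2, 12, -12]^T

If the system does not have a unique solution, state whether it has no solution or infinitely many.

x_1 = -2, x_2 = -5/2, x_3 = 1

Row-reduce the augmented matrix:
R1 ← R1 / (-4).
R2 ← R2 + 4·R1.
R3 ← R3 − 6·R1.
R2 ← R2 / (-9).
R1 ← R1 + 5/4·R2.
R3 ← R3 − 15/2·R2.
R3 ← R3 / (-5/3).
R1 ← R1 − 5/18·R3.
R2 ← R2 − 11/9·R3.
Reading off the reduced rows gives x_1 = -2, x_2 = -5/2, x_3 = 1.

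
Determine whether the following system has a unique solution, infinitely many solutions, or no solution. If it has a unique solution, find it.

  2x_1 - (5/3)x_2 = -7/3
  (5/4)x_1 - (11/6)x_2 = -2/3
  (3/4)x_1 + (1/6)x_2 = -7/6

Row-reduce:
R1 ← R1 / (2).
R2 ← R2 − 5/4·R1.
R3 ← R3 − 3/4·R1.
R2 ← R2 / (-19/24).
R1 ← R1 + 5/6·R2.
R3 ← R3 − 19/24·R2.
Row 3 reduces to 0 = 1/2, a contradiction. The system is inconsistent.

no solution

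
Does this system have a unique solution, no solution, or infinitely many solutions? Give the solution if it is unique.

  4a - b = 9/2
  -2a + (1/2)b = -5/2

Row-reduce:
R1 ← R1 / (4).
R2 ← R2 + 2·R1.
Row 2 reduces to 0 = -1/4, a contradiction. The system is inconsistent.

no solution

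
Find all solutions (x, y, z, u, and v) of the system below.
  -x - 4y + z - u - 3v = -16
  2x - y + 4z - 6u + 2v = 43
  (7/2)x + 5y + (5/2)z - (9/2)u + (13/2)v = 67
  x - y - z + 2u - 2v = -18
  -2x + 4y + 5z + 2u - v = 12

infinitely many solutions

Row-reduce:
R1 ← R1 / (-1).
R2 ← R2 − 2·R1.
R3 ← R3 − 7/2·R1.
R4 ← R4 − 1·R1.
R5 ← R5 + 2·R1.
R2 ← R2 / (-9).
R1 ← R1 − 4·R2.
R3 ← R3 + 9·R2.
R4 ← R4 + 5·R2.
R5 ← R5 − 12·R2.
Swap R3 and R4.
R3 ← R3 / (-10/3).
R1 ← R1 − 5/3·R3.
R2 ← R2 + 2/3·R3.
R5 ← R5 − 11·R3.
Swap R4 and R5.
R4 ← R4 / (113/10).
R1 ← R1 − 1/6·R4.
R2 ← R2 + 1/5·R4.
R3 ← R3 + 49/30·R4.
Rank is 4 with 5 unknowns, leaving v free.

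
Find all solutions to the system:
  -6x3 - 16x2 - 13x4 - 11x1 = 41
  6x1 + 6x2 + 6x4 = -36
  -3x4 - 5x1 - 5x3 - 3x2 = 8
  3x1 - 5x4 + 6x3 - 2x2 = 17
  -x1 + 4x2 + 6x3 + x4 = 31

x1 = -5, x2 = 1, x3 = 4, x4 = -2

Row-reduce the augmented matrix:
R1 ← R1 / (-11).
R2 ← R2 − 6·R1.
R3 ← R3 + 5·R1.
R4 ← R4 − 3·R1.
R5 ← R5 + 1·R1.
R2 ← R2 / (-30/11).
R1 ← R1 − 16/11·R2.
R3 ← R3 − 47/11·R2.
R4 ← R4 + 70/11·R2.
R5 ← R5 − 60/11·R2.
R3 ← R3 / (-37/5).
R1 ← R1 + 6/5·R3.
R2 ← R2 − 6/5·R3.
R4 ← R4 − 12·R3.
R4 ← R4 / (-150/37).
R1 ← R1 − 15/37·R4.
R2 ← R2 − 22/37·R4.
R3 ← R3 + 6/37·R4.
R5 reduces to 0 = 0, so the extra equation is consistent.
Reading off the reduced rows gives x1 = -5, x2 = 1, x3 = 4, x4 = -2.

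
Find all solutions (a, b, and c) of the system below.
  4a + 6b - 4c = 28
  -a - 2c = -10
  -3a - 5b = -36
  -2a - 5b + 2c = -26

Row-reduce the augmented matrix:
R1 ← R1 / (4).
R2 ← R2 + 1·R1.
R3 ← R3 + 3·R1.
R4 ← R4 + 2·R1.
R2 ← R2 / (3/2).
R1 ← R1 − 3/2·R2.
R3 ← R3 + 1/2·R2.
R4 ← R4 + 2·R2.
R3 ← R3 / (-4).
R1 ← R1 − 2·R3.
R2 ← R2 + 2·R3.
R4 ← R4 + 4·R3.
R4 reduces to 0 = 0, so the extra equation is consistent.
Reading off the reduced rows gives a = 2, b = 6, c = 4.

a = 2, b = 6, c = 4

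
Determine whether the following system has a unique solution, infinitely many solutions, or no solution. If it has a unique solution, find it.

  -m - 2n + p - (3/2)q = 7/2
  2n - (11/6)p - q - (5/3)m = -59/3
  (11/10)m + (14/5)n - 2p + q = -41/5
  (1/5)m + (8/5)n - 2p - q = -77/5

no solution

Row-reduce:
R1 ← R1 / (-1).
R2 ← R2 + 5/3·R1.
R3 ← R3 − 11/10·R1.
R4 ← R4 − 1/5·R1.
R2 ← R2 / (16/3).
R1 ← R1 − 2·R2.
R3 ← R3 − 3/5·R2.
R4 ← R4 − 6/5·R2.
R3 ← R3 / (-81/160).
R1 ← R1 − 5/16·R3.
R2 ← R2 + 21/32·R3.
R4 ← R4 + 81/80·R3.
Row 4 reduces to 0 = -6, a contradiction. The system is inconsistent.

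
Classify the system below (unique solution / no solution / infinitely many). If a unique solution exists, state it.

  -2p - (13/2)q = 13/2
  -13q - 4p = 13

infinitely many solutions

Row-reduce:
R1 ← R1 / (-2).
R2 ← R2 + 4·R1.
Rank is 1 with 2 unknowns, leaving q free.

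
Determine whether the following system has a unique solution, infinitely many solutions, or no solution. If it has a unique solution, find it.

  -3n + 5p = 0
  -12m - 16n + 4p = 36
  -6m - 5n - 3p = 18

Row-reduce:
Swap R1 and R2.
R1 ← R1 / (-12).
R3 ← R3 + 6·R1.
R2 ← R2 / (-3).
R1 ← R1 − 4/3·R2.
R3 ← R3 − 3·R2.
Rank is 2 with 3 unknowns, leaving p free.

infinitely many solutions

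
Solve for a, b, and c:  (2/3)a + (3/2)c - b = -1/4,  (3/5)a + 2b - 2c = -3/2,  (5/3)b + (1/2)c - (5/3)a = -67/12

a = 0, b = -11/4, c = -2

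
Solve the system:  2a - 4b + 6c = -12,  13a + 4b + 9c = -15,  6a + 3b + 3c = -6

no solution

Row-reduce:
R1 ← R1 / (2).
R2 ← R2 − 13·R1.
R3 ← R3 − 6·R1.
R2 ← R2 / (30).
R1 ← R1 + 2·R2.
R3 ← R3 − 15·R2.
Row 3 reduces to 0 = -3/2, a contradiction. The system is inconsistent.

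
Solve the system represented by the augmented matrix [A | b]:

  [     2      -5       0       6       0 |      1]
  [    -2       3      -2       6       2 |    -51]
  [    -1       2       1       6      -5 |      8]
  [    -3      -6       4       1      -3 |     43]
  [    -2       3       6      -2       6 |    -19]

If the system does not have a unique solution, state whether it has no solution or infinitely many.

x_1 = 2, x_2 = -3, x_3 = 4, x_4 = -3, x_5 = -6

Row-reduce the augmented matrix:
R1 ← R1 / (2).
R2 ← R2 + 2·R1.
R3 ← R3 + 1·R1.
R4 ← R4 + 3·R1.
R5 ← R5 + 2·R1.
R2 ← R2 / (-2).
R1 ← R1 + 5/2·R2.
R3 ← R3 + 1/2·R2.
R4 ← R4 + 27/2·R2.
R5 ← R5 + 2·R2.
R3 ← R3 / (3/2).
R1 ← R1 − 5/2·R3.
R2 ← R2 − 1·R3.
R4 ← R4 − 35/2·R3.
R5 ← R5 − 8·R3.
R4 ← R4 / (-141).
R1 ← R1 + 22·R4.
R2 ← R2 + 10·R4.
R3 ← R3 − 4·R4.
R5 ← R5 + 40·R4.
R5 ← R5 / (8380/423).
R1 ← R1 + 326/423·R5.
R2 ← R2 + 302/423·R5.
R3 ← R3 + 979/423·R5.
R4 ← R4 + 143/423·R5.
Reading off the reduced rows gives x_1 = 2, x_2 = -3, x_3 = 4, x_4 = -3, x_5 = -6.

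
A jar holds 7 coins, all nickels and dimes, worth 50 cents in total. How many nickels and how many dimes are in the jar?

Let n = nickels, d = dimes.
  n + d = 7
  10d + 5n = 50
Row-reduce the augmented matrix:
R2 ← R2 − 5·R1.
R2 ← R2 / (5).
R1 ← R1 − 1·R2.
Reading off the reduced rows gives n = 4, d = 3.

nickels: 4, dimes: 3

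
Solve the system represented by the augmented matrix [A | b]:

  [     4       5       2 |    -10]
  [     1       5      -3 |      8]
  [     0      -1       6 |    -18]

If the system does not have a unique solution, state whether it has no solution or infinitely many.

Row-reduce the augmented matrix:
R1 ← R1 / (4).
R2 ← R2 − 1·R1.
R2 ← R2 / (15/4).
R1 ← R1 − 5/4·R2.
R3 ← R3 + 1·R2.
R3 ← R3 / (76/15).
R1 ← R1 − 5/3·R3.
R2 ← R2 + 14/15·R3.
Reading off the reduced rows gives x_1 = -1, x_2 = 0, x_3 = -3.

x_1 = -1, x_2 = 0, x_3 = -3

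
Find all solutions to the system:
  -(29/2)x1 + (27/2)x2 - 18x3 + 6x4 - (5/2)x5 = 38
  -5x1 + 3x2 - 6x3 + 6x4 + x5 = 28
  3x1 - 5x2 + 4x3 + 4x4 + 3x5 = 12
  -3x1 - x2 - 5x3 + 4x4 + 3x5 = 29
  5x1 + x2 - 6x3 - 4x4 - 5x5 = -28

infinitely many solutions

Row-reduce:
R1 ← R1 / (-29/2).
R2 ← R2 + 5·R1.
R3 ← R3 − 3·R1.
R4 ← R4 + 3·R1.
R5 ← R5 − 5·R1.
R2 ← R2 / (-48/29).
R1 ← R1 + 27/29·R2.
R3 ← R3 + 64/29·R2.
R4 ← R4 + 110/29·R2.
R5 ← R5 − 164/29·R2.
Swap R3 and R4.
R3 ← R3 / (-7/4).
R1 ← R1 − 9/8·R3.
R2 ← R2 + 1/8·R3.
R5 ← R5 + 23/2·R3.
Swap R4 and R5.
R4 ← R4 / (368/7).
R1 ← R1 + 93/14·R4.
R2 ← R2 + 27/14·R4.
R3 ← R3 − 25/7·R4.
Rank is 4 with 5 unknowns, leaving x5 free.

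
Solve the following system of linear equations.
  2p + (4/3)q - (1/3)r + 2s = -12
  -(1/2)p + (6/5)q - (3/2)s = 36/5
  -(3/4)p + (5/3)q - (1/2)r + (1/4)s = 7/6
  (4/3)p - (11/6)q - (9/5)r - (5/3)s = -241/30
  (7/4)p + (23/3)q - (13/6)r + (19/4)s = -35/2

Row-reduce:
R1 ← R1 / (2).
R2 ← R2 + 1/2·R1.
R3 ← R3 + 3/4·R1.
R4 ← R4 − 4/3·R1.
R5 ← R5 − 7/4·R1.
R2 ← R2 / (23/15).
R1 ← R1 − 2/3·R2.
R3 ← R3 − 13/6·R2.
R4 ← R4 + 49/18·R2.
R5 ← R5 − 13/2·R2.
R3 ← R3 / (-35/69).
R1 ← R1 + 3/23·R3.
R2 ← R2 + 5/92·R3.
R4 ← R4 + 4763/2760·R3.
R5 ← R5 + 35/23·R3.
R4 ← R4 / (-109073/8400).
R1 ← R1 − 57/70·R4.
R2 ← R2 + 51/56·R4.
R3 ← R3 + 333/70·R4.
Row 5 reduces to 0 = 3, a contradiction. The system is inconsistent.

no solution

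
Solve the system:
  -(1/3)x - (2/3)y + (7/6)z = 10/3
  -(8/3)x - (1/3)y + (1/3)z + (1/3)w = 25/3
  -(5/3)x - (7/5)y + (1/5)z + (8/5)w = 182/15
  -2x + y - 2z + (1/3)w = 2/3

Row-reduce:
R1 ← R1 / (-1/3).
R2 ← R2 + 8/3·R1.
R3 ← R3 + 5/3·R1.
R4 ← R4 + 2·R1.
R2 ← R2 / (5).
R1 ← R1 − 2·R2.
R3 ← R3 − 29/15·R2.
R4 ← R4 − 5·R2.
R3 ← R3 / (-323/150).
R1 ← R1 − 1/10·R3.
R2 ← R2 + 9/5·R3.
Row 4 reduces to 0 = -1, a contradiction. The system is inconsistent.

no solution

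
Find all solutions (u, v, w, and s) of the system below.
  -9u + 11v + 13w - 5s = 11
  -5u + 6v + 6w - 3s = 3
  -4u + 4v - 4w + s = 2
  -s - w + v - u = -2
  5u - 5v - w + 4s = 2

Row-reduce:
R1 ← R1 / (-9).
R2 ← R2 + 5·R1.
R3 ← R3 + 4·R1.
R4 ← R4 + 1·R1.
R5 ← R5 − 5·R1.
R2 ← R2 / (-1/9).
R1 ← R1 + 11/9·R2.
R3 ← R3 + 8/9·R2.
R4 ← R4 + 2/9·R2.
R5 ← R5 − 10/9·R2.
Swap R3 and R5.
R3 ← R3 / (-6).
R1 ← R1 − 12·R3.
R2 ← R2 − 11·R3.
Swap R4 and R5.
R4 ← R4 / (5).
R1 ← R1 − 1·R4.
R2 ← R2 − 1/6·R4.
R3 ← R3 − 1/6·R4.
Row 5 reduces to 0 = 3, a contradiction. The system is inconsistent.

no solution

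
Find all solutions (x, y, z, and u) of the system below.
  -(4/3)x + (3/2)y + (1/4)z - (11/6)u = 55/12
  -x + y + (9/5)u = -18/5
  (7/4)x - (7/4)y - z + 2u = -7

Row-reduce:
R1 ← R1 / (-4/3).
R2 ← R2 + 1·R1.
R3 ← R3 − 7/4·R1.
R2 ← R2 / (-1/8).
R1 ← R1 + 9/8·R2.
R3 ← R3 − 7/32·R2.
R3 ← R3 / (-1).
R1 ← R1 − 3/2·R3.
R2 ← R2 − 3/2·R3.
Rank is 3 with 4 unknowns, leaving u free.

infinitely many solutions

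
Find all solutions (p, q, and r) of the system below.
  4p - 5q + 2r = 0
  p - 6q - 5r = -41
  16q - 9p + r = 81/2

Row-reduce:
R1 ← R1 / (4).
R2 ← R2 − 1·R1.
R3 ← R3 + 9·R1.
R2 ← R2 / (-19/4).
R1 ← R1 + 5/4·R2.
R3 ← R3 − 19/4·R2.
Row 3 reduces to 0 = -1/2, a contradiction. The system is inconsistent.

no solution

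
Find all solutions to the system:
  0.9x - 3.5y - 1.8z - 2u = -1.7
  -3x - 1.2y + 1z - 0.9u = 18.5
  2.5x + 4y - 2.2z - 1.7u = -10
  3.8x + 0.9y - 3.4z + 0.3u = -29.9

Row-reduce the augmented matrix:
R1 ← R1 / (9/10).
R2 ← R2 + 3·R1.
R3 ← R3 − 5/2·R1.
R4 ← R4 − 19/5·R1.
R2 ← R2 / (-193/15).
R1 ← R1 + 35/9·R2.
R3 ← R3 − 247/18·R2.
R4 ← R4 − 1411/90·R2.
R3 ← R3 / (-14663/5790).
R1 ← R1 + 283/579·R3.
R2 ← R2 − 75/193·R3.
R4 ← R4 + 10957/5790·R3.
R4 ← R4 / (392049/146630).
R1 ← R1 − 12876/14663·R4.
R2 ← R2 + 859/14663·R4.
R3 ← R3 − 48801/29326·R4.
Reading off the reduced rows gives x = -3, y = 0, z = 5, u = -5.

x = -3, y = 0, z = 5, u = -5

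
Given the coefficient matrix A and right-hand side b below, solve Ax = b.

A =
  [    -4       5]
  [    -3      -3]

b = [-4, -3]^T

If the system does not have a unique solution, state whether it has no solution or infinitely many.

Row-reduce the augmented matrix:
R1 ← R1 / (-4).
R2 ← R2 + 3·R1.
R2 ← R2 / (-27/4).
R1 ← R1 + 5/4·R2.
Reading off the reduced rows gives x_1 = 1, x_2 = 0.

x_1 = 1, x_2 = 0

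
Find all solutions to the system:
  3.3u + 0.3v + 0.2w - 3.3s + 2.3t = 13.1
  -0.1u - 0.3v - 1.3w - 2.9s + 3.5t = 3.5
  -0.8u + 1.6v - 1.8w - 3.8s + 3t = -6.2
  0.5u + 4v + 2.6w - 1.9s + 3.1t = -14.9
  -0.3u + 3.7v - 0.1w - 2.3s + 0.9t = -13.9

Row-reduce the augmented matrix:
R1 ← R1 / (33/10).
R2 ← R2 + 1/10·R1.
R3 ← R3 + 4/5·R1.
R4 ← R4 − 1/2·R1.
R5 ← R5 + 3/10·R1.
R2 ← R2 / (-16/55).
R1 ← R1 − 1/11·R2.
R3 ← R3 − 92/55·R2.
R4 ← R4 − 87/22·R2.
R5 ← R5 − 41/11·R2.
R3 ← R3 / (-1103/120).
R1 ← R1 + 11/32·R3.
R2 ← R2 − 427/96·R3.
R4 ← R4 + 14419/960·R3.
R5 ← R5 + 7997/480·R3.
R4 ← R4 / (-285761/44120).
R1 ← R1 + 4943/4412·R4.
R2 ← R2 + 1151/4412·R4.
R3 ← R3 − 2622/1103·R4.
R5 ← R5 + 6323/4412·R4.
R5 ← R5 / (113318/204115).
R1 ← R1 + 46972/40823·R5.
R2 ← R2 + 44782/40823·R5.
R3 ← R3 − 71684/40823·R5.
R4 ← R4 + 75151/40823·R5.
Reading off the reduced rows gives u = 6, v = -2, w = -4, s = 3, t = 2.

u = 6, v = -2, w = -4, s = 3, t = 2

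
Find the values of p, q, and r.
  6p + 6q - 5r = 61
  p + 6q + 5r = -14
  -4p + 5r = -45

p = 5, q = 1, r = -5

Row-reduce the augmented matrix:
R1 ← R1 / (6).
R2 ← R2 − 1·R1.
R3 ← R3 + 4·R1.
R2 ← R2 / (5).
R1 ← R1 − 1·R2.
R3 ← R3 − 4·R2.
R3 ← R3 / (-3).
R1 ← R1 + 2·R3.
R2 ← R2 − 7/6·R3.
Reading off the reduced rows gives p = 5, q = 1, r = -5.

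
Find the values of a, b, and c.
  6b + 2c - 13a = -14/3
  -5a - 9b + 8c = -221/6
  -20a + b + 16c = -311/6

Row-reduce the augmented matrix:
R1 ← R1 / (-13).
R2 ← R2 + 5·R1.
R3 ← R3 + 20·R1.
R2 ← R2 / (-147/13).
R1 ← R1 + 6/13·R2.
R3 ← R3 + 107/13·R2.
R3 ← R3 / (1126/147).
R1 ← R1 + 22/49·R3.
R2 ← R2 + 94/147·R3.
Reading off the reduced rows gives a = 2/3, b = 3/2, c = -5/2.

a = 2/3, b = 3/2, c = -5/2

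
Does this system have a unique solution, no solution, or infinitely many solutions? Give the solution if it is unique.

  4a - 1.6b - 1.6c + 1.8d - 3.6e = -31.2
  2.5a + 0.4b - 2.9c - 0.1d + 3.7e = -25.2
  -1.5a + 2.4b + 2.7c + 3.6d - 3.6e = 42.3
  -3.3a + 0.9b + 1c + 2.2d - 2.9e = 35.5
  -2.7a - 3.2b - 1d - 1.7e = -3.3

a = -6, b = 6, c = 3, d = 2, e = -1

Row-reduce the augmented matrix:
R1 ← R1 / (4).
R2 ← R2 − 5/2·R1.
R3 ← R3 + 3/2·R1.
R4 ← R4 + 33/10·R1.
R5 ← R5 + 27/10·R1.
R2 ← R2 / (7/5).
R1 ← R1 + 2/5·R2.
R3 ← R3 − 9/5·R2.
R4 ← R4 + 21/50·R2.
R5 ← R5 + 107/25·R2.
R3 ← R3 / (159/35).
R1 ← R1 + 33/35·R3.
R2 ← R2 + 19/14·R3.
R4 ← R4 + 89/100·R3.
R5 ← R5 + 2411/350·R3.
R4 ← R4 / (23657/5300).
R1 ← R1 − 1393/1060·R4.
R2 ← R2 − 185/212·R4.
R3 ← R3 − 273/212·R4.
R5 ← R5 − 56611/10600·R4.
R5 ← R5 / (5290057/1892560).
R1 ← R1 − 21643/189256·R5.
R2 ← R2 − 334429/189256·R5.
R3 ← R3 + 167097/189256·R5.
R4 ← R4 + 69467/47314·R5.
Reading off the reduced rows gives a = -6, b = 6, c = 3, d = 2, e = -1.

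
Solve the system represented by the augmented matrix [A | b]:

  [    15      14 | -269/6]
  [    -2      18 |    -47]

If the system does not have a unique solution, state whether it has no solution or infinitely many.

Row-reduce the augmented matrix:
R1 ← R1 / (15).
R2 ← R2 + 2·R1.
R2 ← R2 / (298/15).
R1 ← R1 − 14/15·R2.
Reading off the reduced rows gives x_1 = -1/2, x_2 = -8/3.

x_1 = -1/2, x_2 = -8/3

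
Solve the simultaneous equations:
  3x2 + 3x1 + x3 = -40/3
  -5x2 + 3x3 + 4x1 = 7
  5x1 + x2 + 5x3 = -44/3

Row-reduce the augmented matrix:
R1 ← R1 / (3).
R2 ← R2 − 4·R1.
R3 ← R3 − 5·R1.
R2 ← R2 / (-9).
R1 ← R1 − 1·R2.
R3 ← R3 + 4·R2.
R3 ← R3 / (70/27).
R1 ← R1 − 14/27·R3.
R2 ← R2 + 5/27·R3.
Reading off the reduced rows gives x1 = -1, x2 = -3, x3 = -4/3.

x1 = -1, x2 = -3, x3 = -4/3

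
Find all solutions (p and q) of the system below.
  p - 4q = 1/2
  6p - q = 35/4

p = 3/2, q = 1/4

From equation 1: p = 1/2 + 4·q.
Substitute into equation 2 and solve: q = 1/4.
Then p = 3/2.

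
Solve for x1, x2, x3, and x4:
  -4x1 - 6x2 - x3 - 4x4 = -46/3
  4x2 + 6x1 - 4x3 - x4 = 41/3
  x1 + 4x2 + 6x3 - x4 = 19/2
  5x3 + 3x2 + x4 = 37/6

x1 = 3/2, x2 = 3/2, x3 = 1/3, x4 = 0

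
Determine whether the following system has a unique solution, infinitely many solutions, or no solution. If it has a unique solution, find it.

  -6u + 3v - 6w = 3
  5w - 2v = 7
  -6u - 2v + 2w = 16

u = -2, v = -1, w = 1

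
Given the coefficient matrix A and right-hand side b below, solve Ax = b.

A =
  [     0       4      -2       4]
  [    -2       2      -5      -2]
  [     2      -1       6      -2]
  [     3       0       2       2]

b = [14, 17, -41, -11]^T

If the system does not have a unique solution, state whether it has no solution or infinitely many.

Row-reduce the augmented matrix:
Swap R1 and R2.
R1 ← R1 / (-2).
R3 ← R3 − 2·R1.
R4 ← R4 − 3·R1.
R2 ← R2 / (4).
R1 ← R1 + 1·R2.
R3 ← R3 − 1·R2.
R4 ← R4 − 3·R2.
R3 ← R3 / (3/2).
R1 ← R1 − 2·R3.
R2 ← R2 + 1/2·R3.
R4 ← R4 + 4·R3.
R4 ← R4 / (-52/3).
R1 ← R1 − 26/3·R4.
R2 ← R2 + 2/3·R4.
R3 ← R3 + 10/3·R4.
Reading off the reduced rows gives x_1 = -3, x_2 = -3, x_3 = -5, x_4 = 4.

x_1 = -3, x_2 = -3, x_3 = -5, x_4 = 4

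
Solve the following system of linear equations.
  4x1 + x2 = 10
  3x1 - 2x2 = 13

x1 = 3, x2 = -2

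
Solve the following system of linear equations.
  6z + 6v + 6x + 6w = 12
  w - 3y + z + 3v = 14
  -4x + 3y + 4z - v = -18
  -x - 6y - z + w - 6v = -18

infinitely many solutions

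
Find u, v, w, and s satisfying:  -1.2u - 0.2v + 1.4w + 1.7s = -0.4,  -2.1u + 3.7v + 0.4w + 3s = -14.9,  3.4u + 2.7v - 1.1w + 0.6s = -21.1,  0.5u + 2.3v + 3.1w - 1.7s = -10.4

u = -3, v = -4, w = -1, s = -2

Row-reduce the augmented matrix:
R1 ← R1 / (-6/5).
R2 ← R2 + 21/10·R1.
R3 ← R3 − 17/5·R1.
R4 ← R4 − 1/2·R1.
R2 ← R2 / (81/20).
R1 ← R1 − 1/6·R2.
R3 ← R3 − 32/15·R2.
R4 ← R4 − 133/60·R2.
R3 ← R3 / (959/243).
R1 ← R1 + 263/243·R3.
R2 ← R2 + 41/81·R3.
R4 ← R4 − 11677/2430·R3.
R4 ← R4 / (-1454759/191800).
R1 ← R1 − 1231/19180·R4.
R2 ← R2 − 13411/19180·R4.
R3 ← R3 − 26261/19180·R4.
Reading off the reduced rows gives u = -3, v = -4, w = -1, s = -2.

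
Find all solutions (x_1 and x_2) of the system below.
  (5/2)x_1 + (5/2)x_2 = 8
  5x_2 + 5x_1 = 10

Row-reduce:
R1 ← R1 / (5/2).
R2 ← R2 − 5·R1.
Row 2 reduces to 0 = -6, a contradiction. The system is inconsistent.

no solution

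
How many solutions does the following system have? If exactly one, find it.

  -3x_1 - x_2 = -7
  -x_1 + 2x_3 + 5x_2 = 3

infinitely many solutions

Row-reduce:
R1 ← R1 / (-3).
R2 ← R2 + 1·R1.
R2 ← R2 / (16/3).
R1 ← R1 − 1/3·R2.
Rank is 2 with 3 unknowns, leaving x_3 free.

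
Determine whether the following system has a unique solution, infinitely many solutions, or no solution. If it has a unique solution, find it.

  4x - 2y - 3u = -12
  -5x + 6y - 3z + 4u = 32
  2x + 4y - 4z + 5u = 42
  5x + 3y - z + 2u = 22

Row-reduce the augmented matrix:
R1 ← R1 / (4).
R2 ← R2 + 5·R1.
R3 ← R3 − 2·R1.
R4 ← R4 − 5·R1.
R2 ← R2 / (7/2).
R1 ← R1 + 1/2·R2.
R3 ← R3 − 5·R2.
R4 ← R4 − 11/2·R2.
R3 ← R3 / (2/7).
R1 ← R1 + 3/7·R3.
R2 ← R2 + 6/7·R3.
R4 ← R4 − 26/7·R3.
R4 ← R4 / (-149/2).
R1 ← R1 − 17/2·R4.
R2 ← R2 − 37/2·R4.
R3 ← R3 − 43/2·R4.
Reading off the reduced rows gives x = 1, y = 2, z = -3, u = 4.

x = 1, y = 2, z = -3, u = 4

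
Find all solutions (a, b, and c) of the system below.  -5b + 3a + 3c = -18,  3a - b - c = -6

Row-reduce:
R1 ← R1 / (3).
R2 ← R2 − 3·R1.
R2 ← R2 / (4).
R1 ← R1 + 5/3·R2.
Rank is 2 with 3 unknowns, leaving c free.

infinitely many solutions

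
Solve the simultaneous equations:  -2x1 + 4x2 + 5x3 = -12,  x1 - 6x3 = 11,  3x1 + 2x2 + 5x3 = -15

Row-reduce the augmented matrix:
R1 ← R1 / (-2).
R2 ← R2 − 1·R1.
R3 ← R3 − 3·R1.
R2 ← R2 / (2).
R1 ← R1 + 2·R2.
R3 ← R3 − 8·R2.
R3 ← R3 / (53/2).
R1 ← R1 + 6·R3.
R2 ← R2 + 7/4·R3.
Reading off the reduced rows gives x1 = -1, x2 = -1, x3 = -2.

x1 = -1, x2 = -1, x3 = -2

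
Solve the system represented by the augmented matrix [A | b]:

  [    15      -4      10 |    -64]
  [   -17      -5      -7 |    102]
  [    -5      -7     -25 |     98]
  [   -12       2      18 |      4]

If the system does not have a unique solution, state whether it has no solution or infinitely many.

Row-reduce the augmented matrix:
R1 ← R1 / (15).
R2 ← R2 + 17·R1.
R3 ← R3 + 5·R1.
R4 ← R4 + 12·R1.
R2 ← R2 / (-143/15).
R1 ← R1 + 4/15·R2.
R3 ← R3 + 25/3·R2.
R4 ← R4 + 6/5·R2.
R3 ← R3 / (-280/11).
R1 ← R1 − 6/11·R3.
R2 ← R2 + 5/11·R3.
R4 ← R4 − 280/11·R3.
R4 reduces to 0 = 0, so the extra equation is consistent.
Reading off the reduced rows gives x_1 = -4, x_2 = -4, x_3 = -2.

x_1 = -4, x_2 = -4, x_3 = -2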